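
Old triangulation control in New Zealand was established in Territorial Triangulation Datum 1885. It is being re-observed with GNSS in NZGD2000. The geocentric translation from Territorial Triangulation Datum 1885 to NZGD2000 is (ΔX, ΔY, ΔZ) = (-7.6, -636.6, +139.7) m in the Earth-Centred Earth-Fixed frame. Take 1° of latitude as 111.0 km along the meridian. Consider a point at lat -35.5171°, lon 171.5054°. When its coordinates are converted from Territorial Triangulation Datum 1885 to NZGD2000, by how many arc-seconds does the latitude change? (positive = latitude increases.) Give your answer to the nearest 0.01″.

Δφ = 2.06″

sin φ = -0.580946, cos φ = 0.813942, sin λ = 0.147716, cos λ = -0.989030.
North component: ΔN = −sin φ cos λ·ΔX − sin φ sin λ·ΔY + cos φ·ΔZ = −(-0.580946)(-0.989030)(-7.6) − (-0.580946)(0.147716)(-636.6) + (0.813942)(139.7) = 63.44 m.
1° of latitude spans 111000 m, so Δφ = 63.44 / 111000 × 3600 = 2.058″.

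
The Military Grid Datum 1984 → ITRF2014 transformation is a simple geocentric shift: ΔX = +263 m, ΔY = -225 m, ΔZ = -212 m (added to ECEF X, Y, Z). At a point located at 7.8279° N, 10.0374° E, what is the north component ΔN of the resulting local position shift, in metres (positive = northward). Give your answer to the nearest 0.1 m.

The local north axis is (−sin φ cos λ, −sin φ sin λ, cos φ), giving ΔN = -35.272 + 5.341 − 210.025 = -239.96 m.

ΔN = -240.0 m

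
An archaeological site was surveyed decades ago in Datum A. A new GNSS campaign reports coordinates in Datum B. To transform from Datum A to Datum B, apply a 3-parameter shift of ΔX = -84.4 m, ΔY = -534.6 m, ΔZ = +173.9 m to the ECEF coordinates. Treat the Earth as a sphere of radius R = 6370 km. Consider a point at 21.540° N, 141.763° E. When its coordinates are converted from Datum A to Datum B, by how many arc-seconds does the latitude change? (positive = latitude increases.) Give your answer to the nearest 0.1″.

sin φ = 0.367151, cos φ = 0.930161, sin λ = 0.618916, cos λ = -0.785457.
North component: ΔN = −sin φ cos λ·ΔX − sin φ sin λ·ΔY + cos φ·ΔZ = −(0.367151)(-0.785457)(-84.4) − (0.367151)(0.618916)(-534.6) + (0.930161)(173.9) = 258.90 m.
1° of latitude spans πR/180 = 111177 m, so Δφ = 258.90 / 111177 × 3600 = 8.383″.

Δφ = 8.4″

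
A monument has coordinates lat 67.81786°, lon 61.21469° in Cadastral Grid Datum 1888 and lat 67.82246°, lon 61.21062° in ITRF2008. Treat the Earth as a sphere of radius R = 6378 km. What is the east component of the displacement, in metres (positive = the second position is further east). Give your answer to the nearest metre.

Δφ = 67.82246° − 67.81786° = +0.00460°; Δλ = 61.21062° − 61.21469° = -0.00407°.
1° along a meridian = πR/180 = 111317 m.
ΔN = Δφ × 111317 = 512.1 m; ΔE = Δλ × 111317 × cos(67.81786°) = -0.00407 × 111317 × 0.377552 = -171.1 m.

ΔE = -171 m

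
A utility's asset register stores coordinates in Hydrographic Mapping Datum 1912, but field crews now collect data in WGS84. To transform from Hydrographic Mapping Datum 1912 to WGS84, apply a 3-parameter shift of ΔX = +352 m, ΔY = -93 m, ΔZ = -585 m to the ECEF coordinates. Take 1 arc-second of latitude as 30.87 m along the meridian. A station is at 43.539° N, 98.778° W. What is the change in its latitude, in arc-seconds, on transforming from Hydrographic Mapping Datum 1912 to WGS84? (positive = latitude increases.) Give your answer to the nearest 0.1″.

Δφ = -14.6″

sin φ = 0.688848, cos φ = 0.724906, sin λ = -0.988287, cos λ = -0.152606.
North component: ΔN = −sin φ cos λ·ΔX − sin φ sin λ·ΔY + cos φ·ΔZ = −(0.688848)(-0.152606)(352) − (0.688848)(-0.988287)(-93) + (0.724906)(-585) = -450.38 m.
1° of latitude spans 3600 × 30.87 = 111132 m, so Δφ = -450.38 / 111132 × 3600 = -14.590″.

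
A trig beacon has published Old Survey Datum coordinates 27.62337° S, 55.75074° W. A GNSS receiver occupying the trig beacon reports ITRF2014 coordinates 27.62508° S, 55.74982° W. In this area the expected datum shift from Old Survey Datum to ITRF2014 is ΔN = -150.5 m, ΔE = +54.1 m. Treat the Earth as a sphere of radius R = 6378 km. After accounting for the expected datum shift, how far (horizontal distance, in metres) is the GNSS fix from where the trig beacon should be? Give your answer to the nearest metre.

Observed coordinate differences: Δφ = -0.00171°, Δλ = +0.00092°.
Converting to metres (1° lat = 111317 m, cos φ = 0.886015): observed ΔN = -190.4 m, observed ΔE = 90.7 m.
Subtracting the expected shift leaves a residual of -190.4 − (-150.5) = -39.9 m north and 90.7 − (54.1) = 36.6 m east.
Residual distance = √((-39.9)² + 36.6²) = 54.1 m.

54 m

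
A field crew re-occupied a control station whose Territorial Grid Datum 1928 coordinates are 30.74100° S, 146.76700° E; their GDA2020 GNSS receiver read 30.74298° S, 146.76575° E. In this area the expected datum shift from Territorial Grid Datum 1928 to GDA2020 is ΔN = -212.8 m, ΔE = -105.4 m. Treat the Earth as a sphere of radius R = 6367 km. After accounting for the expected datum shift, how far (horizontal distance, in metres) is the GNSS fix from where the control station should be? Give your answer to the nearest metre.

Observed coordinate differences: Δφ = -0.00198°, Δλ = -0.00125°.
Converting to metres (1° lat = 111125 m, cos φ = 0.859487): observed ΔN = -220.0 m, observed ΔE = -119.4 m.
Subtracting the expected shift leaves a residual of -220.0 − (-212.8) = -7.2 m north and -119.4 − (-105.4) = -14.0 m east.
Residual distance = √((-7.2)² + (-14.0)²) = 15.7 m.

16 m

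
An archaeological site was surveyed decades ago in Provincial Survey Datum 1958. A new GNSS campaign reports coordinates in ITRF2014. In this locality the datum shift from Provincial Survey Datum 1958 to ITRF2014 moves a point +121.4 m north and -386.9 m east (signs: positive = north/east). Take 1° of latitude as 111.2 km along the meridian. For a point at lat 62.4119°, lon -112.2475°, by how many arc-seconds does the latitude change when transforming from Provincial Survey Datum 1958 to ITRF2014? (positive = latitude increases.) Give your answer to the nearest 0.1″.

Δφ = 3.9″

1° of latitude = 111.2 km, so Δφ = 121.4 / 111200 = 0.0010917° = 3.930″.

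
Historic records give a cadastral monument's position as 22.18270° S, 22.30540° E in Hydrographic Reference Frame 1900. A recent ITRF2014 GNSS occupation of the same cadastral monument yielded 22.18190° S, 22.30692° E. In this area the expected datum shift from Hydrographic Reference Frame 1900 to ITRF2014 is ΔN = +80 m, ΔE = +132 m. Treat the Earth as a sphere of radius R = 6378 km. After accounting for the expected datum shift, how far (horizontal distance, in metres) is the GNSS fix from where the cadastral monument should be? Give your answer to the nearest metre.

Observed coordinate differences: Δφ = +0.00080°, Δλ = +0.00152°.
Converting to metres (1° lat = 111317 m, cos φ = 0.925985): observed ΔN = 89.1 m, observed ΔE = 156.7 m.
Subtracting the expected shift leaves a residual of 89.1 − (80) = 9.1 m north and 156.7 − (132) = 24.7 m east.
Residual distance = √(9.1² + 24.7²) = 26.3 m.

26 m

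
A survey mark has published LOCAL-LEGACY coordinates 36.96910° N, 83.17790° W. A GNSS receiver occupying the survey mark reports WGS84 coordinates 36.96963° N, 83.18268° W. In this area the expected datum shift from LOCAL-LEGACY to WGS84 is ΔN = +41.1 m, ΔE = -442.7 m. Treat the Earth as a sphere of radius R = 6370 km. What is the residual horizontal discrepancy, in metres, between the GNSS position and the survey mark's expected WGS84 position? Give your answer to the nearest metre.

25 m

Observed coordinate differences: Δφ = +0.00053°, Δλ = -0.00478°.
Converting to metres (1° lat = 111177 m, cos φ = 0.798960): observed ΔN = 58.9 m, observed ΔE = -424.6 m.
Subtracting the expected shift leaves a residual of 58.9 − (41.1) = 17.8 m north and -424.6 − (-442.7) = 18.1 m east.
Residual distance = √(17.8² + 18.1²) = 25.4 m.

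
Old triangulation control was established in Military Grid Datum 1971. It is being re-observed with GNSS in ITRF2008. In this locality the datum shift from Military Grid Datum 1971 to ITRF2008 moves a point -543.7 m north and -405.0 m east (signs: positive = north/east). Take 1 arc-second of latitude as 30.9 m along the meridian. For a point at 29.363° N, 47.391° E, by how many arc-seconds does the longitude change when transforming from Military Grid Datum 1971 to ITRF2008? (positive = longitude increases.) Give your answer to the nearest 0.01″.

Δλ = -15.04″

At latitude 29.363°, cos φ = 0.871531.
1″ of longitude at this latitude = 30.90 × cos φ = 26.9303 m, so Δλ = -405.0 / 26.9303 = -15.039″.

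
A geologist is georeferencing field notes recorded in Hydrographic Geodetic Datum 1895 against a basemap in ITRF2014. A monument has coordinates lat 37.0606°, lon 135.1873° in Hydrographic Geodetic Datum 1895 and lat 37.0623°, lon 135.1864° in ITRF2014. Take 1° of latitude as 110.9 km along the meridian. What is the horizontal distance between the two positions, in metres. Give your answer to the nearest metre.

Δφ = 37.0623° − 37.0606° = +0.0017°; Δλ = 135.1864° − 135.1873° = -0.0009°.
ΔN = Δφ × 110900 = 188.5 m; ΔE = Δλ × 110900 × cos(37.0606°) = -0.0009 × 110900 × 0.797999 = -79.6 m.
Distance = √(ΔE² + ΔN²) = √((-79.6)² + 188.5²) = 204.7 m.

205 m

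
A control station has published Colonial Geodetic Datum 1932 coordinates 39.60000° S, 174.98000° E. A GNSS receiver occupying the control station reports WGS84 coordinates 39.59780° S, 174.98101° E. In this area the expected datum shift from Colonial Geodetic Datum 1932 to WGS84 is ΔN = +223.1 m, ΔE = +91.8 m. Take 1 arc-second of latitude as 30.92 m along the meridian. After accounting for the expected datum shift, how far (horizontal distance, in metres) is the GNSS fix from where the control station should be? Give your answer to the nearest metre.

Observed coordinate differences: Δφ = +0.00220°, Δλ = +0.00101°.
Converting to metres (1° lat = 111312 m, cos φ = 0.770513): observed ΔN = 244.9 m, observed ΔE = 86.6 m.
Subtracting the expected shift leaves a residual of 244.9 − (223.1) = 21.8 m north and 86.6 − (91.8) = -5.2 m east.
Residual distance = √(21.8² + (-5.2)²) = 22.4 m.

22 m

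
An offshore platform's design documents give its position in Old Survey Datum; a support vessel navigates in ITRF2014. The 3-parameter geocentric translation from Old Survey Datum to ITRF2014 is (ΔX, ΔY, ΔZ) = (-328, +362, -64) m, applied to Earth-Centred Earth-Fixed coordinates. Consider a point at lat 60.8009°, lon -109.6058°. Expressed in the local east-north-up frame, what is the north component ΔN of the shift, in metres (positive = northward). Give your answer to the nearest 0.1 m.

The local north axis is (−sin φ cos λ, −sin φ sin λ, cos φ), giving ΔN = -96.074 + 297.680 − 31.222 = 170.38 m.

ΔN = 170.4 m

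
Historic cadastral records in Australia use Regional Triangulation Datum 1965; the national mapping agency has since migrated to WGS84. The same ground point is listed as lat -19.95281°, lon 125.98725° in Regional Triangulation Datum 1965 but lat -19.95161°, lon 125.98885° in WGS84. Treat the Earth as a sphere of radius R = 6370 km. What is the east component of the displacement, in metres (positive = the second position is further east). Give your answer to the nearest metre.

Δφ = -19.95161° − -19.95281° = +0.00120°; Δλ = 125.98885° − 125.98725° = +0.00160°.
1° along a meridian = πR/180 = 111177 m.
ΔN = Δφ × 111177 = 133.4 m; ΔE = Δλ × 111177 × cos(-19.95281°) = +0.00160 × 111177 × 0.939974 = 167.2 m.

ΔE = 167 m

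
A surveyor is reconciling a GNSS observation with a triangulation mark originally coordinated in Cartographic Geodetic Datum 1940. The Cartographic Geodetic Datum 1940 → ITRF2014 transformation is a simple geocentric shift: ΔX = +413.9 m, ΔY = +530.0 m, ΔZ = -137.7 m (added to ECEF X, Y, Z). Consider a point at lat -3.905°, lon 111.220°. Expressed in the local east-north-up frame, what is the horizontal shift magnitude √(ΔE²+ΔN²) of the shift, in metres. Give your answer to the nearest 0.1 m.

588.8 m

The local east axis at (φ, λ) is (−sin λ, cos λ, 0), so ΔE = −sin(111.220°)·413.9 + cos(111.220°)·530.0 = -577.67 m.
The local north axis is (−sin φ cos λ, −sin φ sin λ, cos φ), giving ΔN = -10.202 + 33.647 − 137.380 = -113.94 m.
Horizontal magnitude = √(ΔE² + ΔN²) = √((-577.67)² + (-113.94)²) = 588.80 m.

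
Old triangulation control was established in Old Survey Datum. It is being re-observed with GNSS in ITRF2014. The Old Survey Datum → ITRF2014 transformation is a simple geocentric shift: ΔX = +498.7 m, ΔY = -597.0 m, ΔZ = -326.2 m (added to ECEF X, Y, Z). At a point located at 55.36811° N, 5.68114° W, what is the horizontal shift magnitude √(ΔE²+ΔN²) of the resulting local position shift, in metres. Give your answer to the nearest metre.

At φ = 55.36811°, λ = -5.68114°: sin φ = 0.822820, cos φ = 0.568302, sin λ = -0.098992, cos λ = 0.995088.
ΔE = −sin λ·ΔX + cos λ·ΔY = −(-0.098992)·(498.7) + (0.995088)·(-597.0) = -544.70 m.
ΔN = −sin φ cos λ·ΔX − sin φ sin λ·ΔY + cos φ·ΔZ = −(0.822820)(0.995088)(498.7) − (0.822820)(-0.098992)(-597.0) + (0.568302)(-326.2) = -642.33 m.
Horizontal magnitude = √(ΔE² + ΔN²) = √((-544.70)² + (-642.33)²) = 842.19 m.

842 m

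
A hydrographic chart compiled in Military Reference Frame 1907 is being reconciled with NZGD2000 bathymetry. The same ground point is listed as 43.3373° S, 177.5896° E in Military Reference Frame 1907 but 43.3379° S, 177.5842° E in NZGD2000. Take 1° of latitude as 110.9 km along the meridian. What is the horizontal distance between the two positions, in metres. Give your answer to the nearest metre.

Δφ = -43.3379° − -43.3373° = -0.0006°; Δλ = 177.5842° − 177.5896° = -0.0054°.
ΔN = Δφ × 110900 = -66.5 m; ΔE = Δλ × 110900 × cos(-43.3373°) = -0.0054 × 110900 × 0.727326 = -435.6 m.
Distance = √(ΔE² + ΔN²) = √((-435.6)² + (-66.5)²) = 440.6 m.

441 m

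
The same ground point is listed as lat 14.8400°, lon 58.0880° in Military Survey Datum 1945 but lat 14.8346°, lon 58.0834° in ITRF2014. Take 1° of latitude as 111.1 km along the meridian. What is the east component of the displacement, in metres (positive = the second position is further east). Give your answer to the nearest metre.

ΔE = -494 m

Δφ = 14.8346° − 14.8400° = -0.0054°; Δλ = 58.0834° − 58.0880° = -0.0046°.
ΔN = Δφ × 111100 = -599.9 m; ΔE = Δλ × 111100 × cos(14.8400°) = -0.0046 × 111100 × 0.966645 = -494.0 m.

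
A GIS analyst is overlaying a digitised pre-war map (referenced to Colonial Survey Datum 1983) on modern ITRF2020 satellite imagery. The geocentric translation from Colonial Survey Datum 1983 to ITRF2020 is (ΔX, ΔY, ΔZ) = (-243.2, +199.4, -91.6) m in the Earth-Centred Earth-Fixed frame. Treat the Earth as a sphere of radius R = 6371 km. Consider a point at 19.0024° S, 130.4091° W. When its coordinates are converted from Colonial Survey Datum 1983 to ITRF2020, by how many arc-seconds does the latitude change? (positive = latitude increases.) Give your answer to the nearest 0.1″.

sin φ = -0.325608, cos φ = 0.945505, sin λ = -0.761435, cos λ = -0.648241.
North component: ΔN = −sin φ cos λ·ΔX − sin φ sin λ·ΔY + cos φ·ΔZ = −(-0.325608)(-0.648241)(-243.2) − (-0.325608)(-0.761435)(199.4) + (0.945505)(-91.6) = -84.71 m.
1° of latitude spans πR/180 = 111195 m, so Δφ = -84.71 / 111195 × 3600 = -2.743″.

Δφ = -2.7″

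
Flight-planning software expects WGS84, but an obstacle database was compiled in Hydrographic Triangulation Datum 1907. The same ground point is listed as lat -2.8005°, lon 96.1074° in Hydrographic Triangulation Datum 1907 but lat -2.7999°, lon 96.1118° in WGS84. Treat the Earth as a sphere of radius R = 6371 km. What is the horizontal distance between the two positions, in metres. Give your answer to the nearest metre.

Δφ = -2.7999° − -2.8005° = +0.0006°; Δλ = 96.1118° − 96.1074° = +0.0044°.
1° along a meridian = πR/180 = 111195 m.
ΔN = Δφ × 111195 = 66.7 m; ΔE = Δλ × 111195 × cos(-2.8005°) = +0.0044 × 111195 × 0.998806 = 488.7 m.
Distance = √(ΔE² + ΔN²) = √(488.7² + 66.7²) = 493.2 m.

493 m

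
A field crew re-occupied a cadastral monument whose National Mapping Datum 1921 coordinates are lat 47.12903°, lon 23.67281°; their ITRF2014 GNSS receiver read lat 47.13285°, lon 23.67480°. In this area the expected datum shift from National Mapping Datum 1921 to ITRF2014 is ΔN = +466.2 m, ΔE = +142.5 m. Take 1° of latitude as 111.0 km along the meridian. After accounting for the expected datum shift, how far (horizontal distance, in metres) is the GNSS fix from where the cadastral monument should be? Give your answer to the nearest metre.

43 m

Observed coordinate differences: Δφ = +0.00382°, Δλ = +0.00199°.
Converting to metres (1° lat = 111000 m, cos φ = 0.680350): observed ΔN = 424.0 m, observed ΔE = 150.3 m.
Subtracting the expected shift leaves a residual of 424.0 − (466.2) = -42.2 m north and 150.3 − (142.5) = 7.8 m east.
Residual distance = √((-42.2)² + 7.8²) = 42.9 m.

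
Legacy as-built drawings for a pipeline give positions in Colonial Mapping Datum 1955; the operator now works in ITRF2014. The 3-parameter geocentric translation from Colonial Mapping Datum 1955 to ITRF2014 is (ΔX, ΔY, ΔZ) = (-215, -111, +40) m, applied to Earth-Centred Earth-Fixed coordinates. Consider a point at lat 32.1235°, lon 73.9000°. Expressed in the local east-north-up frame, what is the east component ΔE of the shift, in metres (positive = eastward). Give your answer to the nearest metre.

At φ = 32.1235°, λ = 73.9000°: sin φ = 0.531746, cos φ = 0.846904, sin λ = 0.960779, cos λ = 0.277315.
ΔE = −sin λ·ΔX + cos λ·ΔY = −(0.960779)·(-215) + (0.277315)·(-111) = 175.79 m.

ΔE = 176 m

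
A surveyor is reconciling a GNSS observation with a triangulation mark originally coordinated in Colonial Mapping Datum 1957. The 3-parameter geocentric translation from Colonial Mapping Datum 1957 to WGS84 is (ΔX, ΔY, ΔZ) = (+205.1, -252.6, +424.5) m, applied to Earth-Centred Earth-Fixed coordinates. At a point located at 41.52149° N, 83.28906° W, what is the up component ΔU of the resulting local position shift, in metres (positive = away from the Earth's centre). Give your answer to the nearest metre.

At φ = 41.52149°, λ = -83.28906°: sin φ = 0.662901, cos φ = 0.748707, sin λ = -0.993148, cos λ = 0.116860.
ΔU = cos φ cos λ·ΔX + cos φ sin λ·ΔY + sin φ·ΔZ = (0.748707)(0.116860)(205.1) + (0.748707)(-0.993148)(-252.6) + (0.662901)(424.5) = 487.17 m.

ΔU = 487 m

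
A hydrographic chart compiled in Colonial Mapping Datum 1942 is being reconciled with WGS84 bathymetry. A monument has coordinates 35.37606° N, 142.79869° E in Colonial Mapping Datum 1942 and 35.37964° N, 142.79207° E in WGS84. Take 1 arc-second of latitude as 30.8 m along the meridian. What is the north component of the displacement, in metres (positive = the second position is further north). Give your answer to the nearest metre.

Δφ = 35.37964° − 35.37606° = +0.00358°; Δλ = 142.79207° − 142.79869° = -0.00662°.
1° of latitude = 3600 × 30.80 = 110880 m.
ΔN = Δφ × 110880 = 397.0 m; ΔE = Δλ × 110880 × cos(35.37606°) = -0.00662 × 110880 × 0.815370 = -598.5 m.

ΔN = 397 m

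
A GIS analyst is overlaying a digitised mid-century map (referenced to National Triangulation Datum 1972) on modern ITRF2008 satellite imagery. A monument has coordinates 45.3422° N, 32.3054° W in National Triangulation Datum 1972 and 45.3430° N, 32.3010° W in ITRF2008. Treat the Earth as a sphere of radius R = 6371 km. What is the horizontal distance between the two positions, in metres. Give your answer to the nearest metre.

355 m

Δφ = 45.3430° − 45.3422° = +0.0008°; Δλ = -32.3010° − -32.3054° = +0.0044°.
1° along a meridian = πR/180 = 111195 m.
ΔN = Δφ × 111195 = 89.0 m; ΔE = Δλ × 111195 × cos(45.3422°) = +0.0044 × 111195 × 0.702871 = 343.9 m.
Distance = √(ΔE² + ΔN²) = √(343.9² + 89.0²) = 355.2 m.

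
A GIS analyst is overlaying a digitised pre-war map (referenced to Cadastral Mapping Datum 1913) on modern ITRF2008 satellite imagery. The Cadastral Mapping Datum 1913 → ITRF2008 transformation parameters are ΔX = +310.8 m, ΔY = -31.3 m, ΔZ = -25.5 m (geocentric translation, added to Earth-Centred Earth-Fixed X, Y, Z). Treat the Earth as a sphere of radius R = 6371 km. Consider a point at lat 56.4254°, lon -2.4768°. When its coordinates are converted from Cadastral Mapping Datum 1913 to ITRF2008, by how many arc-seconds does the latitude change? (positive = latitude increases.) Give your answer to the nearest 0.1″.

sin φ = 0.833166, cos φ = 0.553022, sin λ = -0.043215, cos λ = 0.999066.
North component: ΔN = −sin φ cos λ·ΔX − sin φ sin λ·ΔY + cos φ·ΔZ = −(0.833166)(0.999066)(310.8) − (0.833166)(-0.043215)(-31.3) + (0.553022)(-25.5) = -273.94 m.
1° of latitude spans πR/180 = 111195 m, so Δφ = -273.94 / 111195 × 3600 = -8.869″.

Δφ = -8.9″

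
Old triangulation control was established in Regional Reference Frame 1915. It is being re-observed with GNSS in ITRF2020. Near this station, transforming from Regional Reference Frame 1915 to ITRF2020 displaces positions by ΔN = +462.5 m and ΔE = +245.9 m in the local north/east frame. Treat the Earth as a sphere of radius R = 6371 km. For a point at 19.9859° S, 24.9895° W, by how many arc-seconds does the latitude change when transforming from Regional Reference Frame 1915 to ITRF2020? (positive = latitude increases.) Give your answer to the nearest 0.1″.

Δφ = 15.0″

On a sphere of radius R, 1 rad of latitude = R, so Δφ = ΔN / R = 462.5 / 6371000 = 7.2595e-05 rad = 14.974″.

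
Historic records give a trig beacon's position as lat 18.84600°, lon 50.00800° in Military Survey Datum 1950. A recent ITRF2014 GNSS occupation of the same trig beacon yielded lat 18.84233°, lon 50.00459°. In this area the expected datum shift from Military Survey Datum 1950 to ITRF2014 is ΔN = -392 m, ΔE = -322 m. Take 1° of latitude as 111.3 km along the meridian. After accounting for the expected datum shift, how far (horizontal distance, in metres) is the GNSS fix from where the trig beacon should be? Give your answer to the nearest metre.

Observed coordinate differences: Δφ = -0.00367°, Δλ = -0.00341°.
Converting to metres (1° lat = 111300 m, cos φ = 0.946390): observed ΔN = -408.5 m, observed ΔE = -359.2 m.
Subtracting the expected shift leaves a residual of -408.5 − (-392) = -16.5 m north and -359.2 − (-322) = -37.2 m east.
Residual distance = √((-16.5)² + (-37.2)²) = 40.7 m.

41 m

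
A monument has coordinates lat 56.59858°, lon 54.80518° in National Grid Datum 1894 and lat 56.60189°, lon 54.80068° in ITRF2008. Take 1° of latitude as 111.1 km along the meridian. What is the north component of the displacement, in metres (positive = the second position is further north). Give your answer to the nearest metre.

ΔN = 368 m

Δφ = 56.60189° − 56.59858° = +0.00331°; Δλ = 54.80068° − 54.80518° = -0.00450°.
ΔN = Δφ × 111100 = 367.7 m; ΔE = Δλ × 111100 × cos(56.59858°) = -0.00450 × 111100 × 0.550501 = -275.2 m.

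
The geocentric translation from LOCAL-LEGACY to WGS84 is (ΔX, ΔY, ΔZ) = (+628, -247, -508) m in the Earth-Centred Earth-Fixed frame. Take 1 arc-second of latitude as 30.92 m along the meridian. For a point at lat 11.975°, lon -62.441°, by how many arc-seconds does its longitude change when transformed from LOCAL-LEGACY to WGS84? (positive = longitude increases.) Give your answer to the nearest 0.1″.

sin φ = 0.207485, cos φ = 0.978238, sin λ = -0.886535, cos λ = 0.462662.
East component: ΔE = −sin λ·ΔX + cos λ·ΔY = −(-0.886535)(628) + (0.462662)(-247) = 442.47 m.
1° of latitude spans 3600 × 30.92 = 111312 m; at latitude φ, 1° of longitude spans that × cos φ = 108889.7 m, so Δλ = 442.47 / 108889.7 × 3600 = 14.628″.

Δλ = 14.6″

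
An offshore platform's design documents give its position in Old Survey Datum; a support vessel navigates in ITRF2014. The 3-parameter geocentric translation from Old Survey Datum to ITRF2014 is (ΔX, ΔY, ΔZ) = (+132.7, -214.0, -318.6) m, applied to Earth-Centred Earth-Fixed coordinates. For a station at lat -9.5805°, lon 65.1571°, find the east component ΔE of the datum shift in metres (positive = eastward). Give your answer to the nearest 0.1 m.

At φ = -9.5805°, λ = 65.1571°: sin φ = -0.166433, cos φ = 0.986053, sin λ = 0.907463, cos λ = 0.420132.
ΔE = −sin λ·ΔX + cos λ·ΔY = −(0.907463)·(132.7) + (0.420132)·(-214.0) = -210.33 m.

ΔE = -210.3 m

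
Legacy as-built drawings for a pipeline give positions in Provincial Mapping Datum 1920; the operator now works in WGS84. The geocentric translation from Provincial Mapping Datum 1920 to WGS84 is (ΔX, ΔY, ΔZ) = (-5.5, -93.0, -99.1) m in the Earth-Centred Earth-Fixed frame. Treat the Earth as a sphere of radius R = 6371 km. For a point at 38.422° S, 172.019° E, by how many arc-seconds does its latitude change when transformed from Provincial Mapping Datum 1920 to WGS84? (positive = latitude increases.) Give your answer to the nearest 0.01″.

Δφ = -2.66″

sin φ = -0.621449, cos φ = 0.783455, sin λ = 0.138845, cos λ = -0.990314.
North component: ΔN = −sin φ cos λ·ΔX − sin φ sin λ·ΔY + cos φ·ΔZ = −(-0.621449)(-0.990314)(-5.5) − (-0.621449)(0.138845)(-93.0) + (0.783455)(-99.1) = -82.28 m.
1° of latitude spans πR/180 = 111195 m, so Δφ = -82.28 / 111195 × 3600 = -2.664″.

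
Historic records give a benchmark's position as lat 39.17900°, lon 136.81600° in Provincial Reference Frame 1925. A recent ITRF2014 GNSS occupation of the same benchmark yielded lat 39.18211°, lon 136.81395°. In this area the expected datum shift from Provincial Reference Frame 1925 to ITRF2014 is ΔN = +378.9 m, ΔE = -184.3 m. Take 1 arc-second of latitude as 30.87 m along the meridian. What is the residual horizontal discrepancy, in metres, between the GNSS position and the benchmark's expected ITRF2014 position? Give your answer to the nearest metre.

34 m

Observed coordinate differences: Δφ = +0.00311°, Δλ = -0.00205°.
Converting to metres (1° lat = 111132 m, cos φ = 0.775176): observed ΔN = 345.6 m, observed ΔE = -176.6 m.
Subtracting the expected shift leaves a residual of 345.6 − (378.9) = -33.3 m north and -176.6 − (-184.3) = 7.7 m east.
Residual distance = √((-33.3)² + 7.7²) = 34.2 m.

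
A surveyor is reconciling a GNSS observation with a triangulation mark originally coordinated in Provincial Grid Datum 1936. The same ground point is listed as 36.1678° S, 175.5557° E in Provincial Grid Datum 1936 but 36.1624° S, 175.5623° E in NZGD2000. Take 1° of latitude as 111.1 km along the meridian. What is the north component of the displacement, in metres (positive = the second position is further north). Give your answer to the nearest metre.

ΔN = 600 m

Δφ = -36.1624° − -36.1678° = +0.0054°; Δλ = 175.5623° − 175.5557° = +0.0066°.
ΔN = Δφ × 111100 = 599.9 m; ΔE = Δλ × 111100 × cos(-36.1678°) = +0.0066 × 111100 × 0.807292 = 592.0 m.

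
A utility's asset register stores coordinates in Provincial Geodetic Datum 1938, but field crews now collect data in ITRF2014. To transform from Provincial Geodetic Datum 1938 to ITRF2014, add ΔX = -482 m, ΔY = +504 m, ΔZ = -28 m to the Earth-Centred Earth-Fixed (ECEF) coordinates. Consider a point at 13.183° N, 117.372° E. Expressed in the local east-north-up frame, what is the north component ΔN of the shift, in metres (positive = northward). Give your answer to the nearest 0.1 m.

ΔN = -179.9 m

At φ = 13.183°, λ = 117.372°: sin φ = 0.228062, cos φ = 0.973647, sin λ = 0.888040, cos λ = -0.459766.
ΔN = −sin φ cos λ·ΔX − sin φ sin λ·ΔY + cos φ·ΔZ = −(0.228062)(-0.459766)(-482) − (0.228062)(0.888040)(504) + (0.973647)(-28) = -179.88 m.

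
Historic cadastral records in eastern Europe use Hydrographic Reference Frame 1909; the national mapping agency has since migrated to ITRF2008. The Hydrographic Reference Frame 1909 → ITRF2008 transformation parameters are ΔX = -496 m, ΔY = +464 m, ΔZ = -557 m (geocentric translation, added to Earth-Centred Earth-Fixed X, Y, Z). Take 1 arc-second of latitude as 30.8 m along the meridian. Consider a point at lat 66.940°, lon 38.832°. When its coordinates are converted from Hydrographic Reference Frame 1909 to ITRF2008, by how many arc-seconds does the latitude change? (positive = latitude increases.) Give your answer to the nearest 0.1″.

Δφ = -4.2″

sin φ = 0.920095, cos φ = 0.391695, sin λ = 0.627039, cos λ = 0.778988.
North component: ΔN = −sin φ cos λ·ΔX − sin φ sin λ·ΔY + cos φ·ΔZ = −(0.920095)(0.778988)(-496) − (0.920095)(0.627039)(464) + (0.391695)(-557) = -130.37 m.
1° of latitude spans 3600 × 30.80 = 110880 m, so Δφ = -130.37 / 110880 × 3600 = -4.233″.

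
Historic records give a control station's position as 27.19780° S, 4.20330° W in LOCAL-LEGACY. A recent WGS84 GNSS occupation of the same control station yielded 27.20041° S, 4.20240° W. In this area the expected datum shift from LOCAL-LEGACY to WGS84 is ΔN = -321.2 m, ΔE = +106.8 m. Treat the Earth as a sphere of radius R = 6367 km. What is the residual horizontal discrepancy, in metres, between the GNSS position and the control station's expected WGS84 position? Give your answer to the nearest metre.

36 m

Observed coordinate differences: Δφ = -0.00261°, Δλ = +0.00090°.
Converting to metres (1° lat = 111125 m, cos φ = 0.889434): observed ΔN = -290.0 m, observed ΔE = 89.0 m.
Subtracting the expected shift leaves a residual of -290.0 − (-321.2) = 31.2 m north and 89.0 − (106.8) = -17.8 m east.
Residual distance = √(31.2² + (-17.8)²) = 35.9 m.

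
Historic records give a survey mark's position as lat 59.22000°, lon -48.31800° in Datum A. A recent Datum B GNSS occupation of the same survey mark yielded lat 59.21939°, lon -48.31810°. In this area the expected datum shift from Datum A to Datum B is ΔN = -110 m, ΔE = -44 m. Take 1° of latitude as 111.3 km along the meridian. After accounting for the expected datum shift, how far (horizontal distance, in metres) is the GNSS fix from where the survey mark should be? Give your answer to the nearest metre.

Observed coordinate differences: Δφ = -0.00061°, Δλ = -0.00010°.
Converting to metres (1° lat = 111300 m, cos φ = 0.511743): observed ΔN = -67.9 m, observed ΔE = -5.7 m.
Subtracting the expected shift leaves a residual of -67.9 − (-110) = 42.1 m north and -5.7 − (-44) = 38.3 m east.
Residual distance = √(42.1² + 38.3²) = 56.9 m.

57 m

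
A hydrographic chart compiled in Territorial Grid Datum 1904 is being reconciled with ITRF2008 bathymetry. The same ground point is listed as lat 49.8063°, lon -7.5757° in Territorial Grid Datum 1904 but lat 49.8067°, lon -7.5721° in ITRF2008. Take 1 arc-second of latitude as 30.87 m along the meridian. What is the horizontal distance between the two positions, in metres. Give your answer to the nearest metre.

Δφ = 49.8067° − 49.8063° = +0.0004°; Δλ = -7.5721° − -7.5757° = +0.0036°.
1° of latitude = 3600 × 30.87 = 111132 m.
ΔN = Δφ × 111132 = 44.5 m; ΔE = Δλ × 111132 × cos(49.8063°) = +0.0036 × 111132 × 0.645374 = 258.2 m.
Distance = √(ΔE² + ΔN²) = √(258.2² + 44.5²) = 262.0 m.

262 m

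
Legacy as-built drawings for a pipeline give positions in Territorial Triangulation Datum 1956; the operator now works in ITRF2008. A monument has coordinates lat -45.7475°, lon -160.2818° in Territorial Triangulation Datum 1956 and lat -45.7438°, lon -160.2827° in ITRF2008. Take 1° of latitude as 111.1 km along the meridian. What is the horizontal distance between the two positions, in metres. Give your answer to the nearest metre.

Δφ = -45.7438° − -45.7475° = +0.0037°; Δλ = -160.2827° − -160.2818° = -0.0009°.
ΔN = Δφ × 111100 = 411.1 m; ΔE = Δλ × 111100 × cos(-45.7475°) = -0.0009 × 111100 × 0.697822 = -69.8 m.
Distance = √(ΔE² + ΔN²) = √((-69.8)² + 411.1²) = 416.9 m.

417 m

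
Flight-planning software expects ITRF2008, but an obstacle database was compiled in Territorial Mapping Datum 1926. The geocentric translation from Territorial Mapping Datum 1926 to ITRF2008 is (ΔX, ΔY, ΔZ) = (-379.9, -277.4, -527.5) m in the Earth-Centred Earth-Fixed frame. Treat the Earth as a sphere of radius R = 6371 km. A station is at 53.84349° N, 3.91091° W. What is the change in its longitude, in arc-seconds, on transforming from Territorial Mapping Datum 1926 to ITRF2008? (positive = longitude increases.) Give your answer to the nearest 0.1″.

sin φ = 0.807408, cos φ = 0.589993, sin λ = -0.068205, cos λ = 0.997671.
East component: ΔE = −sin λ·ΔX + cos λ·ΔY = −(-0.068205)(-379.9) + (0.997671)(-277.4) = -302.67 m.
1° of latitude spans πR/180 = 111195 m; at latitude φ, 1° of longitude spans that × cos φ = 65604.2 m, so Δλ = -302.67 / 65604.2 × 3600 = -16.609″.

Δλ = -16.6″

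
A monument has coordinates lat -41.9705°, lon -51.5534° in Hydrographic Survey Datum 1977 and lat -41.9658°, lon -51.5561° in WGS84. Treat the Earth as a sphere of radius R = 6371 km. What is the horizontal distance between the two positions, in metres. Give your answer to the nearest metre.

Δφ = -41.9658° − -41.9705° = +0.0047°; Δλ = -51.5561° − -51.5534° = -0.0027°.
1° along a meridian = πR/180 = 111195 m.
ΔN = Δφ × 111195 = 522.6 m; ΔE = Δλ × 111195 × cos(-41.9705°) = -0.0027 × 111195 × 0.743489 = -223.2 m.
Distance = √(ΔE² + ΔN²) = √((-223.2)² + 522.6²) = 568.3 m.

568 m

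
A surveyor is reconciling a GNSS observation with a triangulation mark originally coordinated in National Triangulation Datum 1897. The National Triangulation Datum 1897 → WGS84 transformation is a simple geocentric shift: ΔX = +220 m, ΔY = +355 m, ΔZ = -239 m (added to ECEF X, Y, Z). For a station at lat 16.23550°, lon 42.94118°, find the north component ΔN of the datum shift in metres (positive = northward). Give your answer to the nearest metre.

ΔN = -342 m

The local north axis is (−sin φ cos λ, −sin φ sin λ, cos φ), giving ΔN = -45.028 − 67.616 − 229.469 = -342.11 m.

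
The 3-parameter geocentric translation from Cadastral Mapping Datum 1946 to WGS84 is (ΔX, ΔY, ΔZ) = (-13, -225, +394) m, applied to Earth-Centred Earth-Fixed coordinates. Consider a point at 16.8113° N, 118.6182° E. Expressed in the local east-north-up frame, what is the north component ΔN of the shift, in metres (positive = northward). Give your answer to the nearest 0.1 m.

ΔN = 432.5 m

At φ = 16.8113°, λ = 118.6182°: sin φ = 0.289221, cos φ = 0.957262, sin λ = 0.877831, cos λ = -0.478971.
ΔN = −sin φ cos λ·ΔX − sin φ sin λ·ΔY + cos φ·ΔZ = −(0.289221)(-0.478971)(-13) − (0.289221)(0.877831)(-225) + (0.957262)(394) = 432.49 m.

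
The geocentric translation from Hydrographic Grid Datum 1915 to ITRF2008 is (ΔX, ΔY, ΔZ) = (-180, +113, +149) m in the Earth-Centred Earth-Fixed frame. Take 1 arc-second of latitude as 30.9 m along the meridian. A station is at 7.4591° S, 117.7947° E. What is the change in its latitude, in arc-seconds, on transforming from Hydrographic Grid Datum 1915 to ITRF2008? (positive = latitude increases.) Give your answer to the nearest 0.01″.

sin φ = -0.129818, cos φ = 0.991538, sin λ = 0.884624, cos λ = -0.466305.
North component: ΔN = −sin φ cos λ·ΔX − sin φ sin λ·ΔY + cos φ·ΔZ = −(-0.129818)(-0.466305)(-180) − (-0.129818)(0.884624)(113) + (0.991538)(149) = 171.61 m.
1° of latitude spans 3600 × 30.90 = 111240 m, so Δφ = 171.61 / 111240 × 3600 = 5.554″.

Δφ = 5.55″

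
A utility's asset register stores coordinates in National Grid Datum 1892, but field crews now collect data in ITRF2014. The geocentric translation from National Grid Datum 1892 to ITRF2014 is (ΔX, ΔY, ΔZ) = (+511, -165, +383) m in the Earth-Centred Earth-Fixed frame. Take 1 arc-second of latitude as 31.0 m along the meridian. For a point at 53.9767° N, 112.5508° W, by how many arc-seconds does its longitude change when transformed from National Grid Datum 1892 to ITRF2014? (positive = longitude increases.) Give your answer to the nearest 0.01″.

Δλ = 29.36″

sin φ = 0.808778, cos φ = 0.588114, sin λ = -0.923540, cos λ = -0.383502.
East component: ΔE = −sin λ·ΔX + cos λ·ΔY = −(-0.923540)(511) + (-0.383502)(-165) = 535.21 m.
1° of latitude spans 3600 × 31.00 = 111600 m; at latitude φ, 1° of longitude spans that × cos φ = 65633.5 m, so Δλ = 535.21 / 65633.5 × 3600 = 29.356″.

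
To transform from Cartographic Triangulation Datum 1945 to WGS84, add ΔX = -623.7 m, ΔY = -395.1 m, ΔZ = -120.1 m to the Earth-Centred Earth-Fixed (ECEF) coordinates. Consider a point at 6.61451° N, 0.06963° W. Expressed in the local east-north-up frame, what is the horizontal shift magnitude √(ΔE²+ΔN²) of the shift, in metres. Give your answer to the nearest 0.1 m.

398.7 m

At φ = 6.61451°, λ = -0.06963°: sin φ = 0.115189, cos φ = 0.993344, sin λ = -0.001215, cos λ = 0.999999.
ΔE = −sin λ·ΔX + cos λ·ΔY = −(-0.001215)·(-623.7) + (0.999999)·(-395.1) = -395.86 m.
ΔN = −sin φ cos λ·ΔX − sin φ sin λ·ΔY + cos φ·ΔZ = −(0.115189)(0.999999)(-623.7) − (0.115189)(-0.001215)(-395.1) + (0.993344)(-120.1) = -47.51 m.
Horizontal magnitude = √(ΔE² + ΔN²) = √((-395.86)² + (-47.51)²) = 398.70 m.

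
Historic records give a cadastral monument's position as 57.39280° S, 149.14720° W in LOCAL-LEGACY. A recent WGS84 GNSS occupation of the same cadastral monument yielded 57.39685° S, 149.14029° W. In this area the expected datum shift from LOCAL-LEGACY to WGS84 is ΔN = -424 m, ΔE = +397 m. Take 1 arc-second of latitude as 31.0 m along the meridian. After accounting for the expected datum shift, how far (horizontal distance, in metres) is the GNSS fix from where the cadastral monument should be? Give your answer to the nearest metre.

Observed coordinate differences: Δφ = -0.00405°, Δλ = +0.00691°.
Converting to metres (1° lat = 111600 m, cos φ = 0.538877): observed ΔN = -452.0 m, observed ΔE = 415.6 m.
Subtracting the expected shift leaves a residual of -452.0 − (-424) = -28.0 m north and 415.6 − (397) = 18.6 m east.
Residual distance = √((-28.0)² + 18.6²) = 33.6 m.

34 m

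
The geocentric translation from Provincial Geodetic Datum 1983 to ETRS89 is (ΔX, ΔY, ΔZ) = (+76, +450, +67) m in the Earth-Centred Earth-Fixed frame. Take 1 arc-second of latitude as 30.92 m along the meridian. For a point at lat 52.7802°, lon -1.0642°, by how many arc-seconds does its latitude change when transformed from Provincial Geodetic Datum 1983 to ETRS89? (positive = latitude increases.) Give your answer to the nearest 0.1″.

sin φ = 0.796321, cos φ = 0.604874, sin λ = -0.018573, cos λ = 0.999828.
North component: ΔN = −sin φ cos λ·ΔX − sin φ sin λ·ΔY + cos φ·ΔZ = −(0.796321)(0.999828)(76) − (0.796321)(-0.018573)(450) + (0.604874)(67) = -13.33 m.
1° of latitude spans 3600 × 30.92 = 111312 m, so Δφ = -13.33 / 111312 × 3600 = -0.431″.

Δφ = -0.4″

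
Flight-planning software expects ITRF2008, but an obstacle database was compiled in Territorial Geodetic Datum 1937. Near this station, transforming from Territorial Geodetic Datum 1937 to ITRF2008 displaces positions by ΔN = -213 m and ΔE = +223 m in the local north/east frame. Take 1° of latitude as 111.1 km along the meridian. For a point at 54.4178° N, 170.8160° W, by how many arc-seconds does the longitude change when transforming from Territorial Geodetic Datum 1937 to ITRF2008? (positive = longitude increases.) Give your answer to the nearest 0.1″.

Δλ = 12.4″

At latitude 54.4178°, cos φ = 0.581870.
1° of longitude at this latitude = 111.1 × cos φ = 64.65 km, so Δλ = 223.0 / 64645.8 = 0.0034496° = 12.418″.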